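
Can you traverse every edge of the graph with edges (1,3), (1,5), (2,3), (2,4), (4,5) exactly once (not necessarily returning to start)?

Step 1: Find the degree of each vertex:
  deg(1) = 2
  deg(2) = 2
  deg(3) = 2
  deg(4) = 2
  deg(5) = 2

Step 2: Count vertices with odd degree:
  All vertices have even degree (0 odd-degree vertices)

Step 3: Apply Euler's theorem:
  - Eulerian circuit exists iff graph is connected and all vertices have even degree
  - Eulerian path exists iff graph is connected and has 0 or 2 odd-degree vertices

Graph is connected with 0 odd-degree vertices.
Both Eulerian circuit and Eulerian path exist.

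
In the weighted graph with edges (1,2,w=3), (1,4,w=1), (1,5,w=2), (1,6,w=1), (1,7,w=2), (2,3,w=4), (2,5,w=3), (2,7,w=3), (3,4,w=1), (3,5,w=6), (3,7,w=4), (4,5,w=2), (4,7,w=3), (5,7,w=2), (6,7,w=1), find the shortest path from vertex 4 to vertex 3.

Step 1: Build adjacency list with weights:
  1: 2(w=3), 4(w=1), 5(w=2), 6(w=1), 7(w=2)
  2: 1(w=3), 3(w=4), 5(w=3), 7(w=3)
  3: 2(w=4), 4(w=1), 5(w=6), 7(w=4)
  4: 1(w=1), 3(w=1), 5(w=2), 7(w=3)
  5: 1(w=2), 2(w=3), 3(w=6), 4(w=2), 7(w=2)
  6: 1(w=1), 7(w=1)
  7: 1(w=2), 2(w=3), 3(w=4), 4(w=3), 5(w=2), 6(w=1)

Step 2: Apply Dijkstra's algorithm from vertex 4:
  Visit vertex 4 (distance=0)
    Update dist[1] = 1
    Update dist[3] = 1
    Update dist[5] = 2
    Update dist[7] = 3
  Visit vertex 1 (distance=1)
    Update dist[2] = 4
    Update dist[6] = 2
  Visit vertex 3 (distance=1)

Step 3: Shortest path: 4 -> 3
Total weight: 1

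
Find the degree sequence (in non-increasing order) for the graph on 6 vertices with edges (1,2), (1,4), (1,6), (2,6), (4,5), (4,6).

Step 1: Count edges incident to each vertex:
  deg(1) = 3 (neighbors: 2, 4, 6)
  deg(2) = 2 (neighbors: 1, 6)
  deg(3) = 0 (neighbors: none)
  deg(4) = 3 (neighbors: 1, 5, 6)
  deg(5) = 1 (neighbors: 4)
  deg(6) = 3 (neighbors: 1, 2, 4)

Step 2: Sort degrees in non-increasing order:
  Degrees: [3, 2, 0, 3, 1, 3] -> sorted: [3, 3, 3, 2, 1, 0]

Degree sequence: [3, 3, 3, 2, 1, 0]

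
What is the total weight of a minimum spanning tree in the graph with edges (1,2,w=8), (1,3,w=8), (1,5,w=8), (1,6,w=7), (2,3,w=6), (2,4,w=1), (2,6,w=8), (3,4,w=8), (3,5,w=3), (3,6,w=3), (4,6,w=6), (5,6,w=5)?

Apply Kruskal's algorithm (sort edges by weight, add if no cycle):

Sorted edges by weight:
  (2,4) w=1
  (3,5) w=3
  (3,6) w=3
  (5,6) w=5
  (2,3) w=6
  (4,6) w=6
  (1,6) w=7
  (1,2) w=8
  (1,3) w=8
  (1,5) w=8
  (2,6) w=8
  (3,4) w=8

Add edge (2,4) w=1 -- no cycle. Running total: 1
Add edge (3,5) w=3 -- no cycle. Running total: 4
Add edge (3,6) w=3 -- no cycle. Running total: 7
Skip edge (5,6) w=5 -- would create cycle
Add edge (2,3) w=6 -- no cycle. Running total: 13
Skip edge (4,6) w=6 -- would create cycle
Add edge (1,6) w=7 -- no cycle. Running total: 20

MST edges: (2,4,w=1), (3,5,w=3), (3,6,w=3), (2,3,w=6), (1,6,w=7)
Total MST weight: 1 + 3 + 3 + 6 + 7 = 20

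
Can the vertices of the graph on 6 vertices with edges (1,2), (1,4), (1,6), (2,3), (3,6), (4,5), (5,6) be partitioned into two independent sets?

Step 1: Attempt 2-coloring using BFS:
  Start at vertex 1, assign color 0
  Color vertex 2 with color 1 (neighbor of 1)
  Color vertex 4 with color 1 (neighbor of 1)
  Color vertex 6 with color 1 (neighbor of 1)
  Color vertex 3 with color 0 (neighbor of 2)
  Color vertex 5 with color 0 (neighbor of 4)

Step 2: 2-coloring succeeded. No conflicts found.
  Set A (color 0): {1, 3, 5}
  Set B (color 1): {2, 4, 6}

The graph is bipartite with partition {1, 3, 5}, {2, 4, 6}.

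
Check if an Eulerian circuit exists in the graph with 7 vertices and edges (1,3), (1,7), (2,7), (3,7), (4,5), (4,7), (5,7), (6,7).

Step 1: Find the degree of each vertex:
  deg(1) = 2
  deg(2) = 1
  deg(3) = 2
  deg(4) = 2
  deg(5) = 2
  deg(6) = 1
  deg(7) = 6

Step 2: Count vertices with odd degree:
  Odd-degree vertices: 2, 6 (2 total)

Step 3: Apply Euler's theorem:
  - Eulerian circuit exists iff graph is connected and all vertices have even degree
  - Eulerian path exists iff graph is connected and has 0 or 2 odd-degree vertices

Graph is connected with exactly 2 odd-degree vertices (2, 6).
Eulerian path exists (starting and ending at the odd-degree vertices), but no Eulerian circuit.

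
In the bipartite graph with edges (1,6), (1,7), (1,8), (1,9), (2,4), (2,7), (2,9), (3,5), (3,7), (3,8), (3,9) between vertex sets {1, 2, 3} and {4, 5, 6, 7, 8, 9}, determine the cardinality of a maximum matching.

Step 1: List the neighbors of each left vertex:
  1: 6, 7, 8, 9
  2: 4, 7, 9
  3: 5, 7, 8, 9

Step 2: Greedily match left vertices, then look for augmenting paths:
  Match 1 -- 6
  Match 2 -- 4
  Match 3 -- 5
  No augmenting path remains.

Step 3: Verify this is maximum:
  Matching size 3 = min(|L|, |R|) = min(3, 6), which is an upper bound, so this matching is maximum.

Maximum matching: {(1,6), (2,4), (3,5)}
Size: 3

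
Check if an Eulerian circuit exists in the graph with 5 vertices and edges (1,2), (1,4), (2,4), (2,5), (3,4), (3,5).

Step 1: Find the degree of each vertex:
  deg(1) = 2
  deg(2) = 3
  deg(3) = 2
  deg(4) = 3
  deg(5) = 2

Step 2: Count vertices with odd degree:
  Odd-degree vertices: 2, 4 (2 total)

Step 3: Apply Euler's theorem:
  - Eulerian circuit exists iff graph is connected and all vertices have even degree
  - Eulerian path exists iff graph is connected and has 0 or 2 odd-degree vertices

Graph is connected with exactly 2 odd-degree vertices (2, 4).
Eulerian path exists (starting and ending at the odd-degree vertices), but no Eulerian circuit.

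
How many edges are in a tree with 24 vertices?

A tree on n vertices always has exactly n - 1 edges.
For n = 24: edges = 24 - 1 = 23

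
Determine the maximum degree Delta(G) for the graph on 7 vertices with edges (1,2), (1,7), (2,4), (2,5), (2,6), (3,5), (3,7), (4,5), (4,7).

Step 1: Count edges incident to each vertex:
  deg(1) = 2 (neighbors: 2, 7)
  deg(2) = 4 (neighbors: 1, 4, 5, 6)
  deg(3) = 2 (neighbors: 5, 7)
  deg(4) = 3 (neighbors: 2, 5, 7)
  deg(5) = 3 (neighbors: 2, 3, 4)
  deg(6) = 1 (neighbors: 2)
  deg(7) = 3 (neighbors: 1, 3, 4)

Step 2: Find maximum:
  max(2, 4, 2, 3, 3, 1, 3) = 4 (vertex 2)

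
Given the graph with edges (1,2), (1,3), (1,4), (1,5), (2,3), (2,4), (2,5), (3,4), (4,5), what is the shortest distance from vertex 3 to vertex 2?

Step 1: Build adjacency list:
  1: 2, 3, 4, 5
  2: 1, 3, 4, 5
  3: 1, 2, 4
  4: 1, 2, 3, 5
  5: 1, 2, 4

Step 2: BFS from vertex 3 to find shortest path to 2:
  vertex 1 reached at distance 1
  vertex 2 reached at distance 1

Step 3: Shortest path: 3 -> 2
Path length: 1 edge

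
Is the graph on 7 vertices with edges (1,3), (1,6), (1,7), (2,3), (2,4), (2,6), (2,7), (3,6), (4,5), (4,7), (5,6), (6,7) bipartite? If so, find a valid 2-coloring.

Step 1: Attempt 2-coloring using BFS:
  Start at vertex 1, assign color 0
  Color vertex 3 with color 1 (neighbor of 1)
  Color vertex 6 with color 1 (neighbor of 1)
  Color vertex 7 with color 1 (neighbor of 1)
  Color vertex 2 with color 0 (neighbor of 3)

Step 2: Conflict found! Vertices 3 and 6 are adjacent but have the same color.
This means the graph contains an odd cycle.

The graph is NOT bipartite.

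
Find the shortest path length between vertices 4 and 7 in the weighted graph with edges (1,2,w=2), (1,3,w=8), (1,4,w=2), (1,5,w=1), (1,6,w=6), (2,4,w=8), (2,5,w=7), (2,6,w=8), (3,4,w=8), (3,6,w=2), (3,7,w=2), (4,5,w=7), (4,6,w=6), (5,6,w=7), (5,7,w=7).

Step 1: Build adjacency list with weights:
  1: 2(w=2), 3(w=8), 4(w=2), 5(w=1), 6(w=6)
  2: 1(w=2), 4(w=8), 5(w=7), 6(w=8)
  3: 1(w=8), 4(w=8), 6(w=2), 7(w=2)
  4: 1(w=2), 2(w=8), 3(w=8), 5(w=7), 6(w=6)
  5: 1(w=1), 2(w=7), 4(w=7), 6(w=7), 7(w=7)
  6: 1(w=6), 2(w=8), 3(w=2), 4(w=6), 5(w=7)
  7: 3(w=2), 5(w=7)

Step 2: Apply Dijkstra's algorithm from vertex 4:
  Visit vertex 4 (distance=0)
    Update dist[1] = 2
    Update dist[2] = 8
    Update dist[3] = 8
    Update dist[5] = 7
    Update dist[6] = 6
  Visit vertex 1 (distance=2)
    Update dist[2] = 4
    Update dist[5] = 3
  Visit vertex 5 (distance=3)
    Update dist[7] = 10
  Visit vertex 2 (distance=4)
  Visit vertex 6 (distance=6)
  Visit vertex 3 (distance=8)
  Visit vertex 7 (distance=10)

Step 3: Shortest path: 4 -> 3 -> 7
Total weight: 8 + 2 = 10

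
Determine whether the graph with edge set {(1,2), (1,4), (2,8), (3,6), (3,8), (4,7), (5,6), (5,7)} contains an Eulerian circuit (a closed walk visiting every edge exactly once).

Step 1: Find the degree of each vertex:
  deg(1) = 2
  deg(2) = 2
  deg(3) = 2
  deg(4) = 2
  deg(5) = 2
  deg(6) = 2
  deg(7) = 2
  deg(8) = 2

Step 2: Count vertices with odd degree:
  All vertices have even degree (0 odd-degree vertices)

Step 3: Apply Euler's theorem:
  - Eulerian circuit exists iff graph is connected and all vertices have even degree
  - Eulerian path exists iff graph is connected and has 0 or 2 odd-degree vertices

Graph is connected with 0 odd-degree vertices.
Both Eulerian circuit and Eulerian path exist.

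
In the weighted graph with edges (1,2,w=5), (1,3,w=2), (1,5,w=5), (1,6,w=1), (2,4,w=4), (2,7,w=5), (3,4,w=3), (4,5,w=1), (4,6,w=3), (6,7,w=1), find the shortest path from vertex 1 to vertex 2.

Step 1: Build adjacency list with weights:
  1: 2(w=5), 3(w=2), 5(w=5), 6(w=1)
  2: 1(w=5), 4(w=4), 7(w=5)
  3: 1(w=2), 4(w=3)
  4: 2(w=4), 3(w=3), 5(w=1), 6(w=3)
  5: 1(w=5), 4(w=1)
  6: 1(w=1), 4(w=3), 7(w=1)
  7: 2(w=5), 6(w=1)

Step 2: Apply Dijkstra's algorithm from vertex 1:
  Visit vertex 1 (distance=0)
    Update dist[2] = 5
    Update dist[3] = 2
    Update dist[5] = 5
    Update dist[6] = 1
  Visit vertex 6 (distance=1)
    Update dist[4] = 4
    Update dist[7] = 2
  Visit vertex 3 (distance=2)
  Visit vertex 7 (distance=2)
  Visit vertex 4 (distance=4)
  Visit vertex 2 (distance=5)

Step 3: Shortest path: 1 -> 2
Total weight: 5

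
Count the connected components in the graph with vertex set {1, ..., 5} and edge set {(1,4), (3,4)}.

Step 1: Build adjacency list from edges:
  1: 4
  2: (none)
  3: 4
  4: 1, 3
  5: (none)

Step 2: Run BFS/DFS from vertex 1:
  Visited: {1, 4, 3}
  Reached 3 of 5 vertices

Step 3: Only 3 of 5 vertices reached. Graph is disconnected.
Connected components: {1, 3, 4}, {2}, {5}
Number of connected components: 3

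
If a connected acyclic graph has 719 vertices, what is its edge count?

A tree on n vertices always has exactly n - 1 edges.
For n = 719: edges = 719 - 1 = 718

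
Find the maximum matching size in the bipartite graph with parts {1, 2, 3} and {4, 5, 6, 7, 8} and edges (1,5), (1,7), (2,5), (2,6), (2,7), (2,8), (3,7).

Step 1: List the neighbors of each left vertex:
  1: 5, 7
  2: 5, 6, 7, 8
  3: 7

Step 2: Greedily match left vertices, then look for augmenting paths:
  Match 1 -- 5
  Match 2 -- 6
  Match 3 -- 7
  No augmenting path remains.

Step 3: Verify this is maximum:
  Matching size 3 = min(|L|, |R|) = min(3, 5), which is an upper bound, so this matching is maximum.

Maximum matching: {(1,5), (2,6), (3,7)}
Size: 3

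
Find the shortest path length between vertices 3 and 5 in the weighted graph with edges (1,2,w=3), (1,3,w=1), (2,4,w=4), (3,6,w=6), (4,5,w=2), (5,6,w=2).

Step 1: Build adjacency list with weights:
  1: 2(w=3), 3(w=1)
  2: 1(w=3), 4(w=4)
  3: 1(w=1), 6(w=6)
  4: 2(w=4), 5(w=2)
  5: 4(w=2), 6(w=2)
  6: 3(w=6), 5(w=2)

Step 2: Apply Dijkstra's algorithm from vertex 3:
  Visit vertex 3 (distance=0)
    Update dist[1] = 1
    Update dist[6] = 6
  Visit vertex 1 (distance=1)
    Update dist[2] = 4
  Visit vertex 2 (distance=4)
    Update dist[4] = 8
  Visit vertex 6 (distance=6)
    Update dist[5] = 8
  Visit vertex 4 (distance=8)
  Visit vertex 5 (distance=8)

Step 3: Shortest path: 3 -> 6 -> 5
Total weight: 6 + 2 = 8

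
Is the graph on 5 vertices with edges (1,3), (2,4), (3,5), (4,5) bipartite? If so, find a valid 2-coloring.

Step 1: Attempt 2-coloring using BFS:
  Start at vertex 1, assign color 0
  Color vertex 3 with color 1 (neighbor of 1)
  Color vertex 5 with color 0 (neighbor of 3)
  Color vertex 4 with color 1 (neighbor of 5)
  Color vertex 2 with color 0 (neighbor of 4)

Step 2: 2-coloring succeeded. No conflicts found.
  Set A (color 0): {1, 2, 5}
  Set B (color 1): {3, 4}

The graph is bipartite with partition {1, 2, 5}, {3, 4}.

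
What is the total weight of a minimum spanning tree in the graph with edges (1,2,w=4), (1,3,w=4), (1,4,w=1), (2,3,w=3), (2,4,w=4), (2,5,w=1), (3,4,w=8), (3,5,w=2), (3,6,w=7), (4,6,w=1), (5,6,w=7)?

Apply Kruskal's algorithm (sort edges by weight, add if no cycle):

Sorted edges by weight:
  (1,4) w=1
  (2,5) w=1
  (4,6) w=1
  (3,5) w=2
  (2,3) w=3
  (1,2) w=4
  (1,3) w=4
  (2,4) w=4
  (3,6) w=7
  (5,6) w=7
  (3,4) w=8

Add edge (1,4) w=1 -- no cycle. Running total: 1
Add edge (2,5) w=1 -- no cycle. Running total: 2
Add edge (4,6) w=1 -- no cycle. Running total: 3
Add edge (3,5) w=2 -- no cycle. Running total: 5
Skip edge (2,3) w=3 -- would create cycle
Add edge (1,2) w=4 -- no cycle. Running total: 9

MST edges: (1,4,w=1), (2,5,w=1), (4,6,w=1), (3,5,w=2), (1,2,w=4)
Total MST weight: 1 + 1 + 1 + 2 + 4 = 9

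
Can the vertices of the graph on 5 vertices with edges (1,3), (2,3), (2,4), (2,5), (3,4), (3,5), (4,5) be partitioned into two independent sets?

Step 1: Attempt 2-coloring using BFS:
  Start at vertex 1, assign color 0
  Color vertex 3 with color 1 (neighbor of 1)
  Color vertex 2 with color 0 (neighbor of 3)
  Color vertex 4 with color 0 (neighbor of 3)
  Color vertex 5 with color 0 (neighbor of 3)

Step 2: Conflict found! Vertices 2 and 4 are adjacent but have the same color.
This means the graph contains an odd cycle.

The graph is NOT bipartite.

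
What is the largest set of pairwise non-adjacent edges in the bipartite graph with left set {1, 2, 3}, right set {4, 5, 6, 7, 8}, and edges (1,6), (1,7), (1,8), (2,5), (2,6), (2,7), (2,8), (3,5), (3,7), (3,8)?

Step 1: List the neighbors of each left vertex:
  1: 6, 7, 8
  2: 5, 6, 7, 8
  3: 5, 7, 8

Step 2: Greedily match left vertices, then look for augmenting paths:
  Match 1 -- 6
  Match 2 -- 5
  Match 3 -- 7
  No augmenting path remains.

Step 3: Verify this is maximum:
  Matching size 3 = min(|L|, |R|) = min(3, 5), which is an upper bound, so this matching is maximum.

Maximum matching: {(1,6), (2,5), (3,7)}
Size: 3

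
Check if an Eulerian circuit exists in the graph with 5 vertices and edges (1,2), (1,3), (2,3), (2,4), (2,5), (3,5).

Step 1: Find the degree of each vertex:
  deg(1) = 2
  deg(2) = 4
  deg(3) = 3
  deg(4) = 1
  deg(5) = 2

Step 2: Count vertices with odd degree:
  Odd-degree vertices: 3, 4 (2 total)

Step 3: Apply Euler's theorem:
  - Eulerian circuit exists iff graph is connected and all vertices have even degree
  - Eulerian path exists iff graph is connected and has 0 or 2 odd-degree vertices

Graph is connected with exactly 2 odd-degree vertices (3, 4).
Eulerian path exists (starting and ending at the odd-degree vertices), but no Eulerian circuit.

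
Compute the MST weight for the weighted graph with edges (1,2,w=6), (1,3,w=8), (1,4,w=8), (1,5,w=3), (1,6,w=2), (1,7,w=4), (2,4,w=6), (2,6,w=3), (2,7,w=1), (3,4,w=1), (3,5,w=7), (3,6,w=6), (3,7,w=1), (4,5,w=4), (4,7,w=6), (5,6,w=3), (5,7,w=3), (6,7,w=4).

Apply Kruskal's algorithm (sort edges by weight, add if no cycle):

Sorted edges by weight:
  (2,7) w=1
  (3,7) w=1
  (3,4) w=1
  (1,6) w=2
  (1,5) w=3
  (2,6) w=3
  (5,6) w=3
  (5,7) w=3
  (1,7) w=4
  (4,5) w=4
  (6,7) w=4
  (1,2) w=6
  (2,4) w=6
  (3,6) w=6
  (4,7) w=6
  (3,5) w=7
  (1,4) w=8
  (1,3) w=8

Add edge (2,7) w=1 -- no cycle. Running total: 1
Add edge (3,7) w=1 -- no cycle. Running total: 2
Add edge (3,4) w=1 -- no cycle. Running total: 3
Add edge (1,6) w=2 -- no cycle. Running total: 5
Add edge (1,5) w=3 -- no cycle. Running total: 8
Add edge (2,6) w=3 -- no cycle. Running total: 11

MST edges: (2,7,w=1), (3,7,w=1), (3,4,w=1), (1,6,w=2), (1,5,w=3), (2,6,w=3)
Total MST weight: 1 + 1 + 1 + 2 + 3 + 3 = 11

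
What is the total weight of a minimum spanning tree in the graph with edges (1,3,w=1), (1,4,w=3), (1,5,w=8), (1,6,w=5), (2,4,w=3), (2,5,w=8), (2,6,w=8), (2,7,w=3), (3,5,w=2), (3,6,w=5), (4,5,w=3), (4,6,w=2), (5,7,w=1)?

Apply Kruskal's algorithm (sort edges by weight, add if no cycle):

Sorted edges by weight:
  (1,3) w=1
  (5,7) w=1
  (3,5) w=2
  (4,6) w=2
  (1,4) w=3
  (2,4) w=3
  (2,7) w=3
  (4,5) w=3
  (1,6) w=5
  (3,6) w=5
  (1,5) w=8
  (2,6) w=8
  (2,5) w=8

Add edge (1,3) w=1 -- no cycle. Running total: 1
Add edge (5,7) w=1 -- no cycle. Running total: 2
Add edge (3,5) w=2 -- no cycle. Running total: 4
Add edge (4,6) w=2 -- no cycle. Running total: 6
Add edge (1,4) w=3 -- no cycle. Running total: 9
Add edge (2,4) w=3 -- no cycle. Running total: 12

MST edges: (1,3,w=1), (5,7,w=1), (3,5,w=2), (4,6,w=2), (1,4,w=3), (2,4,w=3)
Total MST weight: 1 + 1 + 2 + 2 + 3 + 3 = 12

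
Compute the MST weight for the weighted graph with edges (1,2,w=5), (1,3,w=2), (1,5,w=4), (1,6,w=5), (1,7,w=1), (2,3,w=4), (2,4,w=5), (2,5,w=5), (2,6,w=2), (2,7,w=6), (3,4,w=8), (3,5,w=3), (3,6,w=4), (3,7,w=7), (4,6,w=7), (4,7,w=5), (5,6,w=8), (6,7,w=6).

Apply Kruskal's algorithm (sort edges by weight, add if no cycle):

Sorted edges by weight:
  (1,7) w=1
  (1,3) w=2
  (2,6) w=2
  (3,5) w=3
  (1,5) w=4
  (2,3) w=4
  (3,6) w=4
  (1,2) w=5
  (1,6) w=5
  (2,4) w=5
  (2,5) w=5
  (4,7) w=5
  (2,7) w=6
  (6,7) w=6
  (3,7) w=7
  (4,6) w=7
  (3,4) w=8
  (5,6) w=8

Add edge (1,7) w=1 -- no cycle. Running total: 1
Add edge (1,3) w=2 -- no cycle. Running total: 3
Add edge (2,6) w=2 -- no cycle. Running total: 5
Add edge (3,5) w=3 -- no cycle. Running total: 8
Skip edge (1,5) w=4 -- would create cycle
Add edge (2,3) w=4 -- no cycle. Running total: 12
Skip edge (3,6) w=4 -- would create cycle
Skip edge (1,2) w=5 -- would create cycle
Skip edge (1,6) w=5 -- would create cycle
Add edge (2,4) w=5 -- no cycle. Running total: 17

MST edges: (1,7,w=1), (1,3,w=2), (2,6,w=2), (3,5,w=3), (2,3,w=4), (2,4,w=5)
Total MST weight: 1 + 2 + 2 + 3 + 4 + 5 = 17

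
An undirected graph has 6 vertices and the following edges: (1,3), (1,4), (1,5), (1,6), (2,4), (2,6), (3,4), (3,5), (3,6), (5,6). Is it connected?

Step 1: Build adjacency list from edges:
  1: 3, 4, 5, 6
  2: 4, 6
  3: 1, 4, 5, 6
  4: 1, 2, 3
  5: 1, 3, 6
  6: 1, 2, 3, 5

Step 2: Run BFS/DFS from vertex 1:
  Visited: {1, 3, 4, 5, 6, 2}
  Reached 6 of 6 vertices

Step 3: All 6 vertices reached from vertex 1, so the graph is connected.
Answer: Yes, the graph is connected.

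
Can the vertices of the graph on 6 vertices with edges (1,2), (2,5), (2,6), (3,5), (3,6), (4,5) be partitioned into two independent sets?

Step 1: Attempt 2-coloring using BFS:
  Start at vertex 1, assign color 0
  Color vertex 2 with color 1 (neighbor of 1)
  Color vertex 5 with color 0 (neighbor of 2)
  Color vertex 6 with color 0 (neighbor of 2)
  Color vertex 3 with color 1 (neighbor of 5)
  Color vertex 4 with color 1 (neighbor of 5)

Step 2: 2-coloring succeeded. No conflicts found.
  Set A (color 0): {1, 5, 6}
  Set B (color 1): {2, 3, 4}

The graph is bipartite with partition {1, 5, 6}, {2, 3, 4}.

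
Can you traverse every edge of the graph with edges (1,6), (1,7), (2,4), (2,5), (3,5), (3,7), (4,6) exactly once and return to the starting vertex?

Step 1: Find the degree of each vertex:
  deg(1) = 2
  deg(2) = 2
  deg(3) = 2
  deg(4) = 2
  deg(5) = 2
  deg(6) = 2
  deg(7) = 2

Step 2: Count vertices with odd degree:
  All vertices have even degree (0 odd-degree vertices)

Step 3: Apply Euler's theorem:
  - Eulerian circuit exists iff graph is connected and all vertices have even degree
  - Eulerian path exists iff graph is connected and has 0 or 2 odd-degree vertices

Graph is connected with 0 odd-degree vertices.
Both Eulerian circuit and Eulerian path exist.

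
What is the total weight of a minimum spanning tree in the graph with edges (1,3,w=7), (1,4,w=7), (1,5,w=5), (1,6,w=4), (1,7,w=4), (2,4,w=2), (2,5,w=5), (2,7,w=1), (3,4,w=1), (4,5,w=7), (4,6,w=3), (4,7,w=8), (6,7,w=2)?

Apply Kruskal's algorithm (sort edges by weight, add if no cycle):

Sorted edges by weight:
  (2,7) w=1
  (3,4) w=1
  (2,4) w=2
  (6,7) w=2
  (4,6) w=3
  (1,6) w=4
  (1,7) w=4
  (1,5) w=5
  (2,5) w=5
  (1,3) w=7
  (1,4) w=7
  (4,5) w=7
  (4,7) w=8

Add edge (2,7) w=1 -- no cycle. Running total: 1
Add edge (3,4) w=1 -- no cycle. Running total: 2
Add edge (2,4) w=2 -- no cycle. Running total: 4
Add edge (6,7) w=2 -- no cycle. Running total: 6
Skip edge (4,6) w=3 -- would create cycle
Add edge (1,6) w=4 -- no cycle. Running total: 10
Skip edge (1,7) w=4 -- would create cycle
Add edge (1,5) w=5 -- no cycle. Running total: 15

MST edges: (2,7,w=1), (3,4,w=1), (2,4,w=2), (6,7,w=2), (1,6,w=4), (1,5,w=5)
Total MST weight: 1 + 1 + 2 + 2 + 4 + 5 = 15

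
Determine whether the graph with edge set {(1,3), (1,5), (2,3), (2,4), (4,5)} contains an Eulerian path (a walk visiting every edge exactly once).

Step 1: Find the degree of each vertex:
  deg(1) = 2
  deg(2) = 2
  deg(3) = 2
  deg(4) = 2
  deg(5) = 2

Step 2: Count vertices with odd degree:
  All vertices have even degree (0 odd-degree vertices)

Step 3: Apply Euler's theorem:
  - Eulerian circuit exists iff graph is connected and all vertices have even degree
  - Eulerian path exists iff graph is connected and has 0 or 2 odd-degree vertices

Graph is connected with 0 odd-degree vertices.
Both Eulerian circuit and Eulerian path exist.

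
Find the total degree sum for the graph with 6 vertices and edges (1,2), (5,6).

Step 1: Count edges incident to each vertex:
  deg(1) = 1 (neighbors: 2)
  deg(2) = 1 (neighbors: 1)
  deg(3) = 0 (neighbors: none)
  deg(4) = 0 (neighbors: none)
  deg(5) = 1 (neighbors: 6)
  deg(6) = 1 (neighbors: 5)

Step 2: Sum all degrees:
  1 + 1 + 0 + 0 + 1 + 1 = 4

Verification: sum of degrees = 2 * |E| = 2 * 2 = 4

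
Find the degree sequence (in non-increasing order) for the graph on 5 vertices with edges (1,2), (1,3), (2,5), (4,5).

Step 1: Count edges incident to each vertex:
  deg(1) = 2 (neighbors: 2, 3)
  deg(2) = 2 (neighbors: 1, 5)
  deg(3) = 1 (neighbors: 1)
  deg(4) = 1 (neighbors: 5)
  deg(5) = 2 (neighbors: 2, 4)

Step 2: Sort degrees in non-increasing order:
  Degrees: [2, 2, 1, 1, 2] -> sorted: [2, 2, 2, 1, 1]

Degree sequence: [2, 2, 2, 1, 1]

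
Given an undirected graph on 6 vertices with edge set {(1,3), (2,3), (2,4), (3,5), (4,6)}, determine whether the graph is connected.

Step 1: Build adjacency list from edges:
  1: 3
  2: 3, 4
  3: 1, 2, 5
  4: 2, 6
  5: 3
  6: 4

Step 2: Run BFS/DFS from vertex 1:
  Visited: {1, 3, 2, 5, 4, 6}
  Reached 6 of 6 vertices

Step 3: All 6 vertices reached from vertex 1, so the graph is connected.
Answer: Yes, the graph is connected.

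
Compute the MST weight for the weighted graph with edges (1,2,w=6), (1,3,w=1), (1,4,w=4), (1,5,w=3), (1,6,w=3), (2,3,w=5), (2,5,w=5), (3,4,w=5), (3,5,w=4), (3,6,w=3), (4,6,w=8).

Apply Kruskal's algorithm (sort edges by weight, add if no cycle):

Sorted edges by weight:
  (1,3) w=1
  (1,6) w=3
  (1,5) w=3
  (3,6) w=3
  (1,4) w=4
  (3,5) w=4
  (2,3) w=5
  (2,5) w=5
  (3,4) w=5
  (1,2) w=6
  (4,6) w=8

Add edge (1,3) w=1 -- no cycle. Running total: 1
Add edge (1,6) w=3 -- no cycle. Running total: 4
Add edge (1,5) w=3 -- no cycle. Running total: 7
Skip edge (3,6) w=3 -- would create cycle
Add edge (1,4) w=4 -- no cycle. Running total: 11
Skip edge (3,5) w=4 -- would create cycle
Add edge (2,3) w=5 -- no cycle. Running total: 16

MST edges: (1,3,w=1), (1,6,w=3), (1,5,w=3), (1,4,w=4), (2,3,w=5)
Total MST weight: 1 + 3 + 3 + 4 + 5 = 16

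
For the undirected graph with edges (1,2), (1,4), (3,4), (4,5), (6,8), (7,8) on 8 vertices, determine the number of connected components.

Step 1: Build adjacency list from edges:
  1: 2, 4
  2: 1
  3: 4
  4: 1, 3, 5
  5: 4
  6: 8
  7: 8
  8: 6, 7

Step 2: Run BFS/DFS from vertex 1:
  Visited: {1, 2, 4, 3, 5}
  Reached 5 of 8 vertices

Step 3: Only 5 of 8 vertices reached. Graph is disconnected.
Connected components: {1, 2, 3, 4, 5}, {6, 7, 8}
Number of connected components: 2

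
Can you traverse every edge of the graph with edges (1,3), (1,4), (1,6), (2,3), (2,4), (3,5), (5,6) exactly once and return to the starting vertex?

Step 1: Find the degree of each vertex:
  deg(1) = 3
  deg(2) = 2
  deg(3) = 3
  deg(4) = 2
  deg(5) = 2
  deg(6) = 2

Step 2: Count vertices with odd degree:
  Odd-degree vertices: 1, 3 (2 total)

Step 3: Apply Euler's theorem:
  - Eulerian circuit exists iff graph is connected and all vertices have even degree
  - Eulerian path exists iff graph is connected and has 0 or 2 odd-degree vertices

Graph is connected with exactly 2 odd-degree vertices (1, 3).
Eulerian path exists (starting and ending at the odd-degree vertices), but no Eulerian circuit.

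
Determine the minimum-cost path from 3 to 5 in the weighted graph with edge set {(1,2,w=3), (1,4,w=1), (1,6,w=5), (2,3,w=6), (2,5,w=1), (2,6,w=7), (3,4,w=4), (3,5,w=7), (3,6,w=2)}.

Step 1: Build adjacency list with weights:
  1: 2(w=3), 4(w=1), 6(w=5)
  2: 1(w=3), 3(w=6), 5(w=1), 6(w=7)
  3: 2(w=6), 4(w=4), 5(w=7), 6(w=2)
  4: 1(w=1), 3(w=4)
  5: 2(w=1), 3(w=7)
  6: 1(w=5), 2(w=7), 3(w=2)

Step 2: Apply Dijkstra's algorithm from vertex 3:
  Visit vertex 3 (distance=0)
    Update dist[2] = 6
    Update dist[4] = 4
    Update dist[5] = 7
    Update dist[6] = 2
  Visit vertex 6 (distance=2)
    Update dist[1] = 7
  Visit vertex 4 (distance=4)
    Update dist[1] = 5
  Visit vertex 1 (distance=5)
  Visit vertex 2 (distance=6)
  Visit vertex 5 (distance=7)

Step 3: Shortest path: 3 -> 5
Total weight: 7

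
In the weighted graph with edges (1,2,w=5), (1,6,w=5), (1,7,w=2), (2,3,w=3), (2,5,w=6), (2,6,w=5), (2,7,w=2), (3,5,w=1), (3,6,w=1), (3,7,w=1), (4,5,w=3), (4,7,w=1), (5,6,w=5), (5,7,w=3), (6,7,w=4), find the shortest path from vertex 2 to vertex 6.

Step 1: Build adjacency list with weights:
  1: 2(w=5), 6(w=5), 7(w=2)
  2: 1(w=5), 3(w=3), 5(w=6), 6(w=5), 7(w=2)
  3: 2(w=3), 5(w=1), 6(w=1), 7(w=1)
  4: 5(w=3), 7(w=1)
  5: 2(w=6), 3(w=1), 4(w=3), 6(w=5), 7(w=3)
  6: 1(w=5), 2(w=5), 3(w=1), 5(w=5), 7(w=4)
  7: 1(w=2), 2(w=2), 3(w=1), 4(w=1), 5(w=3), 6(w=4)

Step 2: Apply Dijkstra's algorithm from vertex 2:
  Visit vertex 2 (distance=0)
    Update dist[1] = 5
    Update dist[3] = 3
    Update dist[5] = 6
    Update dist[6] = 5
    Update dist[7] = 2
  Visit vertex 7 (distance=2)
    Update dist[1] = 4
    Update dist[4] = 3
    Update dist[5] = 5
  Visit vertex 3 (distance=3)
    Update dist[5] = 4
    Update dist[6] = 4
  Visit vertex 4 (distance=3)
  Visit vertex 1 (distance=4)
  Visit vertex 5 (distance=4)
  Visit vertex 6 (distance=4)

Step 3: Shortest path: 2 -> 3 -> 6
Total weight: 3 + 1 = 4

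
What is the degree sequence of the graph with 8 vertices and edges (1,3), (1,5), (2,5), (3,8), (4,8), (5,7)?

Step 1: Count edges incident to each vertex:
  deg(1) = 2 (neighbors: 3, 5)
  deg(2) = 1 (neighbors: 5)
  deg(3) = 2 (neighbors: 1, 8)
  deg(4) = 1 (neighbors: 8)
  deg(5) = 3 (neighbors: 1, 2, 7)
  deg(6) = 0 (neighbors: none)
  deg(7) = 1 (neighbors: 5)
  deg(8) = 2 (neighbors: 3, 4)

Step 2: Sort degrees in non-increasing order:
  Degrees: [2, 1, 2, 1, 3, 0, 1, 2] -> sorted: [3, 2, 2, 2, 1, 1, 1, 0]

Degree sequence: [3, 2, 2, 2, 1, 1, 1, 0]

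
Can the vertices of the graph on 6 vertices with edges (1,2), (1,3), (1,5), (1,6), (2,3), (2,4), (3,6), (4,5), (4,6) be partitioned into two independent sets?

Step 1: Attempt 2-coloring using BFS:
  Start at vertex 1, assign color 0
  Color vertex 2 with color 1 (neighbor of 1)
  Color vertex 3 with color 1 (neighbor of 1)
  Color vertex 5 with color 1 (neighbor of 1)
  Color vertex 6 with color 1 (neighbor of 1)

Step 2: Conflict found! Vertices 2 and 3 are adjacent but have the same color.
This means the graph contains an odd cycle.

The graph is NOT bipartite.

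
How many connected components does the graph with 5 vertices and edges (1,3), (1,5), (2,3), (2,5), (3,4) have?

Step 1: Build adjacency list from edges:
  1: 3, 5
  2: 3, 5
  3: 1, 2, 4
  4: 3
  5: 1, 2

Step 2: Run BFS/DFS from vertex 1:
  Visited: {1, 3, 5, 2, 4}
  Reached 5 of 5 vertices

Step 3: All 5 vertices reached from vertex 1, so the graph is connected.
Number of connected components: 1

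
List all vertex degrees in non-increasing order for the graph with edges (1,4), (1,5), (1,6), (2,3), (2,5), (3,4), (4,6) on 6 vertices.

Step 1: Count edges incident to each vertex:
  deg(1) = 3 (neighbors: 4, 5, 6)
  deg(2) = 2 (neighbors: 3, 5)
  deg(3) = 2 (neighbors: 2, 4)
  deg(4) = 3 (neighbors: 1, 3, 6)
  deg(5) = 2 (neighbors: 1, 2)
  deg(6) = 2 (neighbors: 1, 4)

Step 2: Sort degrees in non-increasing order:
  Degrees: [3, 2, 2, 3, 2, 2] -> sorted: [3, 3, 2, 2, 2, 2]

Degree sequence: [3, 3, 2, 2, 2, 2]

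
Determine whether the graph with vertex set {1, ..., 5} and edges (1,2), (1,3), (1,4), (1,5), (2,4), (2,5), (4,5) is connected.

Step 1: Build adjacency list from edges:
  1: 2, 3, 4, 5
  2: 1, 4, 5
  3: 1
  4: 1, 2, 5
  5: 1, 2, 4

Step 2: Run BFS/DFS from vertex 1:
  Visited: {1, 2, 3, 4, 5}
  Reached 5 of 5 vertices

Step 3: All 5 vertices reached from vertex 1, so the graph is connected.
Answer: Yes, the graph is connected.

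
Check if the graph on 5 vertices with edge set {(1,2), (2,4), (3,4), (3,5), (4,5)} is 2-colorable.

Step 1: Attempt 2-coloring using BFS:
  Start at vertex 1, assign color 0
  Color vertex 2 with color 1 (neighbor of 1)
  Color vertex 4 with color 0 (neighbor of 2)
  Color vertex 3 with color 1 (neighbor of 4)
  Color vertex 5 with color 1 (neighbor of 4)

Step 2: Conflict found! Vertices 3 and 5 are adjacent but have the same color.
This means the graph contains an odd cycle.

The graph is NOT bipartite.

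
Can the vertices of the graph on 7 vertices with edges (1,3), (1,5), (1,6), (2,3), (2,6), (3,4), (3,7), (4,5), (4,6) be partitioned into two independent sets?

Step 1: Attempt 2-coloring using BFS:
  Start at vertex 1, assign color 0
  Color vertex 3 with color 1 (neighbor of 1)
  Color vertex 5 with color 1 (neighbor of 1)
  Color vertex 6 with color 1 (neighbor of 1)
  Color vertex 2 with color 0 (neighbor of 3)
  Color vertex 4 with color 0 (neighbor of 3)
  Color vertex 7 with color 0 (neighbor of 3)

Step 2: 2-coloring succeeded. No conflicts found.
  Set A (color 0): {1, 2, 4, 7}
  Set B (color 1): {3, 5, 6}

The graph is bipartite with partition {1, 2, 4, 7}, {3, 5, 6}.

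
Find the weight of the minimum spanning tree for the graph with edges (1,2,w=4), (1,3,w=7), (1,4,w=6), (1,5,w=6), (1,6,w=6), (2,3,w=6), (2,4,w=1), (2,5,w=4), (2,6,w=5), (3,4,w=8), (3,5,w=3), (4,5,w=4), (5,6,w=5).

Apply Kruskal's algorithm (sort edges by weight, add if no cycle):

Sorted edges by weight:
  (2,4) w=1
  (3,5) w=3
  (1,2) w=4
  (2,5) w=4
  (4,5) w=4
  (2,6) w=5
  (5,6) w=5
  (1,5) w=6
  (1,4) w=6
  (1,6) w=6
  (2,3) w=6
  (1,3) w=7
  (3,4) w=8

Add edge (2,4) w=1 -- no cycle. Running total: 1
Add edge (3,5) w=3 -- no cycle. Running total: 4
Add edge (1,2) w=4 -- no cycle. Running total: 8
Add edge (2,5) w=4 -- no cycle. Running total: 12
Skip edge (4,5) w=4 -- would create cycle
Add edge (2,6) w=5 -- no cycle. Running total: 17

MST edges: (2,4,w=1), (3,5,w=3), (1,2,w=4), (2,5,w=4), (2,6,w=5)
Total MST weight: 1 + 3 + 4 + 4 + 5 = 17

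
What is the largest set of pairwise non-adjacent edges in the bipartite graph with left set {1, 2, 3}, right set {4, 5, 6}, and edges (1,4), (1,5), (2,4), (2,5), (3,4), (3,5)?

Step 1: List the neighbors of each left vertex:
  1: 4, 5
  2: 4, 5
  3: 4, 5

Step 2: Greedily match left vertices, then look for augmenting paths:
  Match 1 -- 4
  Match 2 -- 5
  No augmenting path remains.

Step 3: Verify this is maximum:
  Matching has size 2. The vertex set {4, 5} covers every edge and has size 2; any matching has at most one edge per cover vertex, so 2 is maximum (König's theorem).

Maximum matching: {(1,4), (2,5)}
Size: 2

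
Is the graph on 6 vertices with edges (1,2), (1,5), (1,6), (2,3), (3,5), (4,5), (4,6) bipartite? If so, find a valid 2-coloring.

Step 1: Attempt 2-coloring using BFS:
  Start at vertex 1, assign color 0
  Color vertex 2 with color 1 (neighbor of 1)
  Color vertex 5 with color 1 (neighbor of 1)
  Color vertex 6 with color 1 (neighbor of 1)
  Color vertex 3 with color 0 (neighbor of 2)
  Color vertex 4 with color 0 (neighbor of 5)

Step 2: 2-coloring succeeded. No conflicts found.
  Set A (color 0): {1, 3, 4}
  Set B (color 1): {2, 5, 6}

The graph is bipartite with partition {1, 3, 4}, {2, 5, 6}.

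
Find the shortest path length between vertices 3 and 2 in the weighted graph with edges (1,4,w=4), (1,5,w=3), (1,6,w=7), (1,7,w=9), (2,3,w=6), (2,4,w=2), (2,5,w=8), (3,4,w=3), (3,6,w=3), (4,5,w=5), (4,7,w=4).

Step 1: Build adjacency list with weights:
  1: 4(w=4), 5(w=3), 6(w=7), 7(w=9)
  2: 3(w=6), 4(w=2), 5(w=8)
  3: 2(w=6), 4(w=3), 6(w=3)
  4: 1(w=4), 2(w=2), 3(w=3), 5(w=5), 7(w=4)
  5: 1(w=3), 2(w=8), 4(w=5)
  6: 1(w=7), 3(w=3)
  7: 1(w=9), 4(w=4)

Step 2: Apply Dijkstra's algorithm from vertex 3:
  Visit vertex 3 (distance=0)
    Update dist[2] = 6
    Update dist[4] = 3
    Update dist[6] = 3
  Visit vertex 4 (distance=3)
    Update dist[1] = 7
    Update dist[2] = 5
    Update dist[5] = 8
    Update dist[7] = 7
  Visit vertex 6 (distance=3)
  Visit vertex 2 (distance=5)

Step 3: Shortest path: 3 -> 4 -> 2
Total weight: 3 + 2 = 5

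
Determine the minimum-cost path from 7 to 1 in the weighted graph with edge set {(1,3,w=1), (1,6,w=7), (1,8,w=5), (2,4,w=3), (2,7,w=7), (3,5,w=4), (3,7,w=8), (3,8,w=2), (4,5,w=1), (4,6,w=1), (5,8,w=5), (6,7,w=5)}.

Step 1: Build adjacency list with weights:
  1: 3(w=1), 6(w=7), 8(w=5)
  2: 4(w=3), 7(w=7)
  3: 1(w=1), 5(w=4), 7(w=8), 8(w=2)
  4: 2(w=3), 5(w=1), 6(w=1)
  5: 3(w=4), 4(w=1), 8(w=5)
  6: 1(w=7), 4(w=1), 7(w=5)
  7: 2(w=7), 3(w=8), 6(w=5)
  8: 1(w=5), 3(w=2), 5(w=5)

Step 2: Apply Dijkstra's algorithm from vertex 7:
  Visit vertex 7 (distance=0)
    Update dist[2] = 7
    Update dist[3] = 8
    Update dist[6] = 5
  Visit vertex 6 (distance=5)
    Update dist[1] = 12
    Update dist[4] = 6
  Visit vertex 4 (distance=6)
    Update dist[5] = 7
  Visit vertex 2 (distance=7)
  Visit vertex 5 (distance=7)
    Update dist[8] = 12
  Visit vertex 3 (distance=8)
    Update dist[1] = 9
    Update dist[8] = 10
  Visit vertex 1 (distance=9)

Step 3: Shortest path: 7 -> 3 -> 1
Total weight: 8 + 1 = 9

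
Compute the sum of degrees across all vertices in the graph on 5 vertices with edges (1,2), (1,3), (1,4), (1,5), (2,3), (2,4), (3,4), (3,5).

Step 1: Count edges incident to each vertex:
  deg(1) = 4 (neighbors: 2, 3, 4, 5)
  deg(2) = 3 (neighbors: 1, 3, 4)
  deg(3) = 4 (neighbors: 1, 2, 4, 5)
  deg(4) = 3 (neighbors: 1, 2, 3)
  deg(5) = 2 (neighbors: 1, 3)

Step 2: Sum all degrees:
  4 + 3 + 4 + 3 + 2 = 16

Verification: sum of degrees = 2 * |E| = 2 * 8 = 16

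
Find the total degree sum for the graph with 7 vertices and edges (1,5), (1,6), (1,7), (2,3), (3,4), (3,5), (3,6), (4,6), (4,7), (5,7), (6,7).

Step 1: Count edges incident to each vertex:
  deg(1) = 3 (neighbors: 5, 6, 7)
  deg(2) = 1 (neighbors: 3)
  deg(3) = 4 (neighbors: 2, 4, 5, 6)
  deg(4) = 3 (neighbors: 3, 6, 7)
  deg(5) = 3 (neighbors: 1, 3, 7)
  deg(6) = 4 (neighbors: 1, 3, 4, 7)
  deg(7) = 4 (neighbors: 1, 4, 5, 6)

Step 2: Sum all degrees:
  3 + 1 + 4 + 3 + 3 + 4 + 4 = 22

Verification: sum of degrees = 2 * |E| = 2 * 11 = 22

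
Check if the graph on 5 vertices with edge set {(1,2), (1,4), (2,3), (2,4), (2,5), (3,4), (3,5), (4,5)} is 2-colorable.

Step 1: Attempt 2-coloring using BFS:
  Start at vertex 1, assign color 0
  Color vertex 2 with color 1 (neighbor of 1)
  Color vertex 4 with color 1 (neighbor of 1)
  Color vertex 3 with color 0 (neighbor of 2)

Step 2: Conflict found! Vertices 2 and 4 are adjacent but have the same color.
This means the graph contains an odd cycle.

The graph is NOT bipartite.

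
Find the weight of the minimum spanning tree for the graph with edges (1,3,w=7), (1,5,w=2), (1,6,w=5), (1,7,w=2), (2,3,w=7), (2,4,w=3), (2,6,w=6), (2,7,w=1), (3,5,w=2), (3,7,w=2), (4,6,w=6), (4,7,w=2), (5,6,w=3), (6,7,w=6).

Apply Kruskal's algorithm (sort edges by weight, add if no cycle):

Sorted edges by weight:
  (2,7) w=1
  (1,7) w=2
  (1,5) w=2
  (3,7) w=2
  (3,5) w=2
  (4,7) w=2
  (2,4) w=3
  (5,6) w=3
  (1,6) w=5
  (2,6) w=6
  (4,6) w=6
  (6,7) w=6
  (1,3) w=7
  (2,3) w=7

Add edge (2,7) w=1 -- no cycle. Running total: 1
Add edge (1,7) w=2 -- no cycle. Running total: 3
Add edge (1,5) w=2 -- no cycle. Running total: 5
Add edge (3,7) w=2 -- no cycle. Running total: 7
Skip edge (3,5) w=2 -- would create cycle
Add edge (4,7) w=2 -- no cycle. Running total: 9
Skip edge (2,4) w=3 -- would create cycle
Add edge (5,6) w=3 -- no cycle. Running total: 12

MST edges: (2,7,w=1), (1,7,w=2), (1,5,w=2), (3,7,w=2), (4,7,w=2), (5,6,w=3)
Total MST weight: 1 + 2 + 2 + 2 + 2 + 3 = 12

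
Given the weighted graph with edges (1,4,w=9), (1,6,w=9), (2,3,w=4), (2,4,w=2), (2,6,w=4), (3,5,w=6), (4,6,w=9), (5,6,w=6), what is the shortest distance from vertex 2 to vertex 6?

Step 1: Build adjacency list with weights:
  1: 4(w=9), 6(w=9)
  2: 3(w=4), 4(w=2), 6(w=4)
  3: 2(w=4), 5(w=6)
  4: 1(w=9), 2(w=2), 6(w=9)
  5: 3(w=6), 6(w=6)
  6: 1(w=9), 2(w=4), 4(w=9), 5(w=6)

Step 2: Apply Dijkstra's algorithm from vertex 2:
  Visit vertex 2 (distance=0)
    Update dist[3] = 4
    Update dist[4] = 2
    Update dist[6] = 4
  Visit vertex 4 (distance=2)
    Update dist[1] = 11
  Visit vertex 3 (distance=4)
    Update dist[5] = 10
  Visit vertex 6 (distance=4)

Step 3: Shortest path: 2 -> 6
Total weight: 4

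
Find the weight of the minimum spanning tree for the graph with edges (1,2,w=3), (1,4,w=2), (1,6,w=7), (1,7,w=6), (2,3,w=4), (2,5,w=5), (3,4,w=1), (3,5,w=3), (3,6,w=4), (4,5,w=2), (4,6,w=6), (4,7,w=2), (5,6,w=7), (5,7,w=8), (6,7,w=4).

Apply Kruskal's algorithm (sort edges by weight, add if no cycle):

Sorted edges by weight:
  (3,4) w=1
  (1,4) w=2
  (4,7) w=2
  (4,5) w=2
  (1,2) w=3
  (3,5) w=3
  (2,3) w=4
  (3,6) w=4
  (6,7) w=4
  (2,5) w=5
  (1,7) w=6
  (4,6) w=6
  (1,6) w=7
  (5,6) w=7
  (5,7) w=8

Add edge (3,4) w=1 -- no cycle. Running total: 1
Add edge (1,4) w=2 -- no cycle. Running total: 3
Add edge (4,7) w=2 -- no cycle. Running total: 5
Add edge (4,5) w=2 -- no cycle. Running total: 7
Add edge (1,2) w=3 -- no cycle. Running total: 10
Skip edge (3,5) w=3 -- would create cycle
Skip edge (2,3) w=4 -- would create cycle
Add edge (3,6) w=4 -- no cycle. Running total: 14

MST edges: (3,4,w=1), (1,4,w=2), (4,7,w=2), (4,5,w=2), (1,2,w=3), (3,6,w=4)
Total MST weight: 1 + 2 + 2 + 2 + 3 + 4 = 14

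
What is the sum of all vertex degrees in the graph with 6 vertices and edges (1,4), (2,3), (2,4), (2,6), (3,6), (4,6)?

Step 1: Count edges incident to each vertex:
  deg(1) = 1 (neighbors: 4)
  deg(2) = 3 (neighbors: 3, 4, 6)
  deg(3) = 2 (neighbors: 2, 6)
  deg(4) = 3 (neighbors: 1, 2, 6)
  deg(5) = 0 (neighbors: none)
  deg(6) = 3 (neighbors: 2, 3, 4)

Step 2: Sum all degrees:
  1 + 3 + 2 + 3 + 0 + 3 = 12

Verification: sum of degrees = 2 * |E| = 2 * 6 = 12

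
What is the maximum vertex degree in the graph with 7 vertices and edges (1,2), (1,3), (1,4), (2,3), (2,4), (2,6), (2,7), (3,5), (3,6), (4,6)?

Step 1: Count edges incident to each vertex:
  deg(1) = 3 (neighbors: 2, 3, 4)
  deg(2) = 5 (neighbors: 1, 3, 4, 6, 7)
  deg(3) = 4 (neighbors: 1, 2, 5, 6)
  deg(4) = 3 (neighbors: 1, 2, 6)
  deg(5) = 1 (neighbors: 3)
  deg(6) = 3 (neighbors: 2, 3, 4)
  deg(7) = 1 (neighbors: 2)

Step 2: Find maximum:
  max(3, 5, 4, 3, 1, 3, 1) = 5 (vertex 2)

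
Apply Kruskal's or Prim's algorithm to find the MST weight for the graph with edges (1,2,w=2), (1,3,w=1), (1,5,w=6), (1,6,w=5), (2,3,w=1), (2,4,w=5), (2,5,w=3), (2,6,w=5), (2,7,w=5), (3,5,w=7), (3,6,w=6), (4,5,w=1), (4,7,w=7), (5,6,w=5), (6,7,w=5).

Apply Kruskal's algorithm (sort edges by weight, add if no cycle):

Sorted edges by weight:
  (1,3) w=1
  (2,3) w=1
  (4,5) w=1
  (1,2) w=2
  (2,5) w=3
  (1,6) w=5
  (2,7) w=5
  (2,4) w=5
  (2,6) w=5
  (5,6) w=5
  (6,7) w=5
  (1,5) w=6
  (3,6) w=6
  (3,5) w=7
  (4,7) w=7

Add edge (1,3) w=1 -- no cycle. Running total: 1
Add edge (2,3) w=1 -- no cycle. Running total: 2
Add edge (4,5) w=1 -- no cycle. Running total: 3
Skip edge (1,2) w=2 -- would create cycle
Add edge (2,5) w=3 -- no cycle. Running total: 6
Add edge (1,6) w=5 -- no cycle. Running total: 11
Add edge (2,7) w=5 -- no cycle. Running total: 16

MST edges: (1,3,w=1), (2,3,w=1), (4,5,w=1), (2,5,w=3), (1,6,w=5), (2,7,w=5)
Total MST weight: 1 + 1 + 1 + 3 + 5 + 5 = 16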